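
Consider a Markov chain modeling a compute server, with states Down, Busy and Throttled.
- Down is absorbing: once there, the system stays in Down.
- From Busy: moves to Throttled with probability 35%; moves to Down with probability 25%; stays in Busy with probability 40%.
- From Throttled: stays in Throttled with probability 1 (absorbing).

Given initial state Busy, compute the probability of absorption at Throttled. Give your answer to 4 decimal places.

0.5833

Let h(s) be the probability of absorption at Throttled starting from transient state s. Then h(Throttled) = 1 and h(Down) = 0. By first-step analysis:
h(Busy) = 0.25·0 + 0.4·h(Busy) + 0.35·1
Solving: h(Busy) = 0.5833.
Starting from Busy, the probability is 0.5833.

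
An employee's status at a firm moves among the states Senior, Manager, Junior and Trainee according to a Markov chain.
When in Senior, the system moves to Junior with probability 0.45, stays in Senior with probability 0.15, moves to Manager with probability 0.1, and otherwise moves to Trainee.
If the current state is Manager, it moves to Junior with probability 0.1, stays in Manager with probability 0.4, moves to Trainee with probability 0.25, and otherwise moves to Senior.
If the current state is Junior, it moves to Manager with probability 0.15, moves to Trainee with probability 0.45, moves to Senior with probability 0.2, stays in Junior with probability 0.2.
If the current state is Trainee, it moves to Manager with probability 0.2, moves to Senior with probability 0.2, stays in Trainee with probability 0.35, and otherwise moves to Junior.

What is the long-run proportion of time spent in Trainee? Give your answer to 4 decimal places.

Let the stationary distribution be π with π = πP and π_1 + π_2 + π_3 + π_4 = 1.
π_1 = 0.15·π_1 + 0.25·π_2 + 0.2·π_3 + 0.2·π_4
π_2 = 0.1·π_1 + 0.4·π_2 + 0.15·π_3 + 0.2·π_4
π_3 = 0.45·π_1 + 0.1·π_2 + 0.2·π_3 + 0.25·π_4
Solving with the normalization constraint gives π = (0.2005, 0.2095, 0.2463, 0.3437).
So the stationary probability of Trainee is 0.3437.

0.3437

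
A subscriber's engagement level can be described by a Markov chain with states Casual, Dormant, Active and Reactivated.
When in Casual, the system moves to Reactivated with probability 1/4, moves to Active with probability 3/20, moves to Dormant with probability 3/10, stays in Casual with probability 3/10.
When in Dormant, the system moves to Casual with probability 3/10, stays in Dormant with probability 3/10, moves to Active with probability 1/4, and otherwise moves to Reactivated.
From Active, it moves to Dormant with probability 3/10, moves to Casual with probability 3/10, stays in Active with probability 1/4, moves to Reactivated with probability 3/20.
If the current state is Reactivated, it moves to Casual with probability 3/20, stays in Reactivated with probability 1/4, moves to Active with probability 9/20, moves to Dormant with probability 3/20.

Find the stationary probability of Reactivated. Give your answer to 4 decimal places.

0.1967

Let the stationary distribution be π with π = πP and π_1 + π_2 + π_3 + π_4 = 1.
π_1 = 0.3·π_1 + 0.3·π_2 + 0.3·π_3 + 0.15·π_4
π_2 = 0.3·π_1 + 0.3·π_2 + 0.3·π_3 + 0.15·π_4
π_3 = 0.15·π_1 + 0.25·π_2 + 0.25·π_3 + 0.45·π_4
Solving with the normalization constraint gives π = (0.2705, 0.2705, 0.2623, 0.1967).
So the stationary probability of Reactivated is 0.1967.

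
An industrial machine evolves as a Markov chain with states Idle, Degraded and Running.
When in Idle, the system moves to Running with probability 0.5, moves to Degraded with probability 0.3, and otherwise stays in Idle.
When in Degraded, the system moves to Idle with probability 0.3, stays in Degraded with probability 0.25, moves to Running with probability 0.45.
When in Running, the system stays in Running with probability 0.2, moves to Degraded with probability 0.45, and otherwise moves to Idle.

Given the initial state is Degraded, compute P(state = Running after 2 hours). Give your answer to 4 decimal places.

Sum over the intermediate state after 1 hour:
P = P(Degraded→Idle)·P(Idle→Running) + P(Degraded→Degraded)·P(Degraded→Running) + P(Degraded→Running)·P(Running→Running)
  = 0.3×0.5 + 0.25×0.45 + 0.45×0.2
  = 0.1500 + 0.1125 + 0.0900 = 0.3525

0.3525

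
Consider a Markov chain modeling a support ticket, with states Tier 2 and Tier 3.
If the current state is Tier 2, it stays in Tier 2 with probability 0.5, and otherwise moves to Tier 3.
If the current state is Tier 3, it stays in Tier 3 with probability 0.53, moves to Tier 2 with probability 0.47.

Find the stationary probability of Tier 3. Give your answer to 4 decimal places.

0.5155

Let the stationary distribution be π with π = πP and π_1 + π_2 = 1.
π_1 = 0.5·π_1 + 0.47·π_2
Solving with the normalization constraint gives π = (0.4845, 0.5155).
So the stationary probability of Tier 3 is 0.5155.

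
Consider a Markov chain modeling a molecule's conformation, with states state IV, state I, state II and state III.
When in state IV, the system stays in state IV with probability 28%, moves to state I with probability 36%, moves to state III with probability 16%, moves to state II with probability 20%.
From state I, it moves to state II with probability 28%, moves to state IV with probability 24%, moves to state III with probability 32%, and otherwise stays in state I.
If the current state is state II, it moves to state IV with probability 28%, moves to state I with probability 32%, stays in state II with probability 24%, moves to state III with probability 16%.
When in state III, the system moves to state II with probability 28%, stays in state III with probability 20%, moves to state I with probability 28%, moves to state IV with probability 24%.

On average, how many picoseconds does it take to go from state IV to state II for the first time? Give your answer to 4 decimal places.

4.1667

Let t(s) be the expected number of picoseconds to first reach state II from state s, with t(state II) = 0. Conditioning on the first picosecond:
t(state IV) = 1 + 0.28·t(state IV) + 0.36·t(state I) + 0.16·t(state III)
t(state I) = 1 + 0.24·t(state IV) + 0.16·t(state I) + 0.32·t(state III)
t(state III) = 1 + 0.24·t(state IV) + 0.28·t(state I) + 0.2·t(state III)
Solving: t(state IV) = 4.1667, t(state I) = 3.8462, t(state III) = 3.8462.
Expected picoseconds from state IV to state II: 4.1667.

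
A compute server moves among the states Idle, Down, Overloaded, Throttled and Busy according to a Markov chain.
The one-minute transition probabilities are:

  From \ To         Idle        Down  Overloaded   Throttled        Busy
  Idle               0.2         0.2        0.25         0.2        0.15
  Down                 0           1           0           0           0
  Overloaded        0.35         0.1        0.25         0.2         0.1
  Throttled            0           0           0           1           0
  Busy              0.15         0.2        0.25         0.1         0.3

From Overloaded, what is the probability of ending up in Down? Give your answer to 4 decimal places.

Let h(s) be the probability of absorption at Down starting from transient state s. Then h(Down) = 1 and h(Throttled) = 0. By first-step analysis:
h(Idle) = 0.2·h(Idle) + 0.2·1 + 0.25·h(Overloaded) + 0.2·0 + 0.15·h(Busy)
h(Overloaded) = 0.35·h(Idle) + 0.1·1 + 0.25·h(Overloaded) + 0.2·0 + 0.1·h(Busy)
h(Busy) = 0.15·h(Idle) + 0.2·1 + 0.25·h(Overloaded) + 0.1·0 + 0.3·h(Busy)
Solving: h(Idle) = 0.4877, h(Overloaded) = 0.4336, h(Busy) = 0.5451.
Starting from Overloaded, the probability is 0.4336.

0.4336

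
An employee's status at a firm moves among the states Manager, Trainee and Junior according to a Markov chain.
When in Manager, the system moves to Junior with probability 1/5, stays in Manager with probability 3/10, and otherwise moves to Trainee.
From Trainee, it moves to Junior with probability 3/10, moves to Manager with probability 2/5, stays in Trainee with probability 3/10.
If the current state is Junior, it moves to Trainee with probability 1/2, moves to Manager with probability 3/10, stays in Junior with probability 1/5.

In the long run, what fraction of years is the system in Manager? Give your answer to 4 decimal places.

0.3417

Let the stationary distribution be π with π = πP and π_1 + π_2 + π_3 = 1.
π_1 = 0.3·π_1 + 0.4·π_2 + 0.3·π_3
π_2 = 0.5·π_1 + 0.3·π_2 + 0.5·π_3
Solving with the normalization constraint gives π = (0.3417, 0.4167, 0.2417).
So the stationary probability of Manager is 0.3417.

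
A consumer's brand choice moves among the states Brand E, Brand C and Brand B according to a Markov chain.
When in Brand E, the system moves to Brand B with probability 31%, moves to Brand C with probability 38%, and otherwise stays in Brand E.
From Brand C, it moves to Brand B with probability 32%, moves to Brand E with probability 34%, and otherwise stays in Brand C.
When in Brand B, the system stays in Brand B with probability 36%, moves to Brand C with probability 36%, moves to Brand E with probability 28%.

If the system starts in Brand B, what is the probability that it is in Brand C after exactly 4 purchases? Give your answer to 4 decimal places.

0.3590

Propagate the distribution vector 4 purchases from Brand B.
After 0 purchases: (0.0000, 0.0000, 1.0000)
After 1 purchase: (0.2800, 0.3600, 0.3600)
After 2 purchases: (0.3100, 0.3584, 0.3316)
After 3 purchases: (0.3108, 0.3590, 0.3302)
After 4 purchases: (0.3109, 0.3590, 0.3301)
P(in Brand C after 4 purchases) = 0.3590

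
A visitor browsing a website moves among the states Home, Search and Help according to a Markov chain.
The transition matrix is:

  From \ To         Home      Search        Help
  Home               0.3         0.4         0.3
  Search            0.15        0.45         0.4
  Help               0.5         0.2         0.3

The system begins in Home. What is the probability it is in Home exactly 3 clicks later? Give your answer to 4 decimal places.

0.3140

Propagate the distribution vector 3 clicks from Home.
After 0 clicks: (1.0000, 0.0000, 0.0000)
After 1 click: (0.3000, 0.4000, 0.3000)
After 2 clicks: (0.3000, 0.3600, 0.3400)
After 3 clicks: (0.3140, 0.3500, 0.3360)
P(in Home after 3 clicks) = 0.3140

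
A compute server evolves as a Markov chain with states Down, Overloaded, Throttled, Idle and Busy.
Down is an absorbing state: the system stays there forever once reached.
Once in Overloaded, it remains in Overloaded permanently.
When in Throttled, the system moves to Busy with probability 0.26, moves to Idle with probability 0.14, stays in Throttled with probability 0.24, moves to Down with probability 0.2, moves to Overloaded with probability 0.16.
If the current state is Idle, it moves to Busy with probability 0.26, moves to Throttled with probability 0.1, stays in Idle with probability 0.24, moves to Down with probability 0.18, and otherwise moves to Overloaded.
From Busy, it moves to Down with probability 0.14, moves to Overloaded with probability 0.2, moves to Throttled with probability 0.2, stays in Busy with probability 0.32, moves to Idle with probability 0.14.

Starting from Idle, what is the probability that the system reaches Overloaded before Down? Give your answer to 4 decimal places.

Let h(s) be the probability of absorption at Overloaded starting from transient state s. Then h(Overloaded) = 1 and h(Down) = 0. By first-step analysis:
h(Throttled) = 0.2·0 + 0.16·1 + 0.24·h(Throttled) + 0.14·h(Idle) + 0.26·h(Busy)
h(Idle) = 0.18·0 + 0.22·1 + 0.1·h(Throttled) + 0.24·h(Idle) + 0.26·h(Busy)
h(Busy) = 0.14·0 + 0.2·1 + 0.2·h(Throttled) + 0.14·h(Idle) + 0.32·h(Busy)
Solving: h(Throttled) = 0.5001, h(Idle) = 0.5446, h(Busy) = 0.5533.
Starting from Idle, the probability is 0.5446.

0.5446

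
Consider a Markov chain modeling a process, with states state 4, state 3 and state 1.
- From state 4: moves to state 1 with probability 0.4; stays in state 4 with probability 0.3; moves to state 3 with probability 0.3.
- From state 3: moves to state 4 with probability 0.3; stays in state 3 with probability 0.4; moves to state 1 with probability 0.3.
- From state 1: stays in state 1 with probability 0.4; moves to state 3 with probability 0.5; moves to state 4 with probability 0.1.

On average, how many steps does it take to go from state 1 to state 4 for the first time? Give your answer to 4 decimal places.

Let t(s) be the expected number of steps to first reach state 4 from state s, with t(state 4) = 0. Conditioning on the first step:
t(state 3) = 1 + 0.4·t(state 3) + 0.3·t(state 1)
t(state 1) = 1 + 0.5·t(state 3) + 0.4·t(state 1)
Solving: t(state 3) = 4.2857, t(state 1) = 5.2381.
Expected steps from state 1 to state 4: 5.2381.

5.2381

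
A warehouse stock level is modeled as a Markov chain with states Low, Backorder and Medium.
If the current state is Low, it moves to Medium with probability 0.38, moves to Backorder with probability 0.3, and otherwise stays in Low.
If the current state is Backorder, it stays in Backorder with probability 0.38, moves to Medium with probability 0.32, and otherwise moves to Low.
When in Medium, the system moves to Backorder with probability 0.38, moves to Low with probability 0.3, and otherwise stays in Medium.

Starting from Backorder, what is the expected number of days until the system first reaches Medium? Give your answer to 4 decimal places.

Let t(s) be the expected number of days to first reach Medium from state s, with t(Medium) = 0. Conditioning on the first day:
t(Low) = 1 + 0.32·t(Low) + 0.3·t(Backorder)
t(Backorder) = 1 + 0.3·t(Low) + 0.38·t(Backorder)
Solving: t(Low) = 2.7744, t(Backorder) = 2.9554.
Expected days from Backorder to Medium: 2.9554.

2.9554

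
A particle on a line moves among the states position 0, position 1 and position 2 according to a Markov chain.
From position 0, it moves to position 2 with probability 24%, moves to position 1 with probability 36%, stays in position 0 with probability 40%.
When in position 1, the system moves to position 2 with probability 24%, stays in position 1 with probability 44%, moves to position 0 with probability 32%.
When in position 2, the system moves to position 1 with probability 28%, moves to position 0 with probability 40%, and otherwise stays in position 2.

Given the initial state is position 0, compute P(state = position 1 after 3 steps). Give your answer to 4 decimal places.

0.3688

Propagate the distribution vector 3 steps from position 0.
After 0 steps: (1.0000, 0.0000, 0.0000)
After 1 step: (0.4000, 0.3600, 0.2400)
After 2 steps: (0.3712, 0.3696, 0.2592)
After 3 steps: (0.3704, 0.3688, 0.2607)
P(in position 1 after 3 steps) = 0.3688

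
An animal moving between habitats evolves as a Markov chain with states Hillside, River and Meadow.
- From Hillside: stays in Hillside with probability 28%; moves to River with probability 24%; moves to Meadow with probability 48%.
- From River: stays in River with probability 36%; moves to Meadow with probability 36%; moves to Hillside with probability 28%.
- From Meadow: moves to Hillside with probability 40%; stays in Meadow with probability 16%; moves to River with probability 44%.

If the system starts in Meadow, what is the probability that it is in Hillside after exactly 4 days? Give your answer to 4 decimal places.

0.3185

Propagate the distribution vector 4 days from Meadow.
After 0 days: (0.0000, 0.0000, 1.0000)
After 1 day: (0.4000, 0.4400, 0.1600)
After 2 days: (0.2992, 0.3248, 0.3760)
After 3 days: (0.3251, 0.3542, 0.3207)
After 4 days: (0.3185, 0.3466, 0.3349)
P(in Hillside after 4 days) = 0.3185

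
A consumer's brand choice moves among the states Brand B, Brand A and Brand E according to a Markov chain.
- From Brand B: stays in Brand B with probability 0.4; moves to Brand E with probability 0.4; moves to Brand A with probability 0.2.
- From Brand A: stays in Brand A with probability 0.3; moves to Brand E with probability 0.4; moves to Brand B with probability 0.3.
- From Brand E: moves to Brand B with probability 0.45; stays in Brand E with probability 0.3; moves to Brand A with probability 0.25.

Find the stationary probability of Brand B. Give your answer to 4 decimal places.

0.3939

Let the stationary distribution be π with π = πP and π_1 + π_2 + π_3 = 1.
π_1 = 0.4·π_1 + 0.3·π_2 + 0.45·π_3
π_2 = 0.2·π_1 + 0.3·π_2 + 0.25·π_3
Solving with the normalization constraint gives π = (0.3939, 0.2424, 0.3636).
So the stationary probability of Brand B is 0.3939.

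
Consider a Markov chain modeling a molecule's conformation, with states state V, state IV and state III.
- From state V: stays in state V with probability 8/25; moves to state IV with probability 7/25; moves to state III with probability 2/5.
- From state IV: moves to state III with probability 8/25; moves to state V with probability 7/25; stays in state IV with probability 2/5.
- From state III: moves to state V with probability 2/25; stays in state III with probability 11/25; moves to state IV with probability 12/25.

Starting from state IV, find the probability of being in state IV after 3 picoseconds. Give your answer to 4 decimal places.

Propagate the distribution vector 3 picoseconds from state IV.
After 0 picoseconds: (0.0000, 1.0000, 0.0000)
After 1 picosecond: (0.2800, 0.4000, 0.3200)
After 2 picoseconds: (0.2272, 0.3920, 0.3808)
After 3 picoseconds: (0.2129, 0.4032, 0.3839)
P(in state IV after 3 picoseconds) = 0.4032

0.4032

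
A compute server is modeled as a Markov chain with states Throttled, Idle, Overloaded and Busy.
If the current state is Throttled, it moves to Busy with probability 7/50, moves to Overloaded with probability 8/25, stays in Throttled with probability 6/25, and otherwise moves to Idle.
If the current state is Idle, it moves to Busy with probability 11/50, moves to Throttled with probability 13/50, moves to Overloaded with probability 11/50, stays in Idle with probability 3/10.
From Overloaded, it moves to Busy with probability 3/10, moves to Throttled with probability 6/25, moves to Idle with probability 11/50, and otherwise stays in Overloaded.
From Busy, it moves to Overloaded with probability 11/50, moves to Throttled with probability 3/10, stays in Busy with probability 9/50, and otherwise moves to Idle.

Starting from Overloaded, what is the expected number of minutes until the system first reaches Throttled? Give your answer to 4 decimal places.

3.8436

Let t(s) be the expected number of minutes to first reach Throttled from state s, with t(Throttled) = 0. Conditioning on the first minute:
t(Idle) = 1 + 0.3·t(Idle) + 0.22·t(Overloaded) + 0.22·t(Busy)
t(Overloaded) = 1 + 0.22·t(Idle) + 0.24·t(Overloaded) + 0.3·t(Busy)
t(Busy) = 1 + 0.3·t(Idle) + 0.22·t(Overloaded) + 0.18·t(Busy)
Solving: t(Idle) = 3.7784, t(Overloaded) = 3.8436, t(Busy) = 3.6331.
Expected minutes from Overloaded to Throttled: 3.8436.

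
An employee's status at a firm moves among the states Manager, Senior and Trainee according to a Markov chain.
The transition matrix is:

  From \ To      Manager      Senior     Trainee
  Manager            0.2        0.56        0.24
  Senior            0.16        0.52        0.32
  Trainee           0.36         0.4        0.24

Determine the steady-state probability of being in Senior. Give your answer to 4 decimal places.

Let the stationary distribution be π with π = πP and π_1 + π_2 + π_3 = 1.
π_1 = 0.2·π_1 + 0.16·π_2 + 0.36·π_3
π_2 = 0.56·π_1 + 0.52·π_2 + 0.4·π_3
Solving with the normalization constraint gives π = (0.2249, 0.4954, 0.2796).
So the stationary probability of Senior is 0.4954.

0.4954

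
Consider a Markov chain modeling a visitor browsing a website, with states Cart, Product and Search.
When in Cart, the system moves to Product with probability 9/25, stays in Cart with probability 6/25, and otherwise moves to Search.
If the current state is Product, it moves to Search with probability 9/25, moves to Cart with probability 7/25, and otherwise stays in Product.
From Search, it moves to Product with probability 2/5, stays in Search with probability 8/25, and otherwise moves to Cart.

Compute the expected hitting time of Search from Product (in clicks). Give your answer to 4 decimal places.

Let t(s) be the expected number of clicks to first reach Search from state s, with t(Search) = 0. Conditioning on the first click:
t(Cart) = 1 + 0.24·t(Cart) + 0.36·t(Product)
t(Product) = 1 + 0.28·t(Cart) + 0.36·t(Product)
Solving: t(Cart) = 2.5934, t(Product) = 2.6971.
Expected clicks from Product to Search: 2.6971.

2.6971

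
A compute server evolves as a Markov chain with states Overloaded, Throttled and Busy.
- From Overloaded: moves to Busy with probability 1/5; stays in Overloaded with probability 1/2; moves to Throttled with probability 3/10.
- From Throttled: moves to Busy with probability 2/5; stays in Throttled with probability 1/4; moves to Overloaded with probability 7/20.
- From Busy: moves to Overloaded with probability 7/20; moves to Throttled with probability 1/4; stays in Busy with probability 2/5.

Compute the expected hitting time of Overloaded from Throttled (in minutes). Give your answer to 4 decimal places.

Let t(s) be the expected number of minutes to first reach Overloaded from state s, with t(Overloaded) = 0. Conditioning on the first minute:
t(Throttled) = 1 + 0.25·t(Throttled) + 0.4·t(Busy)
t(Busy) = 1 + 0.25·t(Throttled) + 0.4·t(Busy)
Solving: t(Throttled) = 2.8571, t(Busy) = 2.8571.
Expected minutes from Throttled to Overloaded: 2.8571.

2.8571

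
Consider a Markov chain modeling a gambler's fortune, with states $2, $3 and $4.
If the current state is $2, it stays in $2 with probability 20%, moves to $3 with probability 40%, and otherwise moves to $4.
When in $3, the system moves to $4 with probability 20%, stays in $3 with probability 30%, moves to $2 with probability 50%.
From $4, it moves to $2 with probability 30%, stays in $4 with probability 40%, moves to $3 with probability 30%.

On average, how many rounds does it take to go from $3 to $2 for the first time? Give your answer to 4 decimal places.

2.2222

Let t(s) be the expected number of rounds to first reach $2 from state s, with t($2) = 0. Conditioning on the first round:
t($3) = 1 + 0.3·t($3) + 0.2·t($4)
t($4) = 1 + 0.3·t($3) + 0.4·t($4)
Solving: t($3) = 2.2222, t($4) = 2.7778.
Expected rounds from $3 to $2: 2.2222.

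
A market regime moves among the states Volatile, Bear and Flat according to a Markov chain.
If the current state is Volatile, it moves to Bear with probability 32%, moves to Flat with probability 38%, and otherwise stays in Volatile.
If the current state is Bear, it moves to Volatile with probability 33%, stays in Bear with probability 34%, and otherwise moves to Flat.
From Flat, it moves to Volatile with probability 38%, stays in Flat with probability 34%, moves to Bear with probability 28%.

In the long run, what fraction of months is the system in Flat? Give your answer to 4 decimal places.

Let the stationary distribution be π with π = πP and π_1 + π_2 + π_3 = 1.
π_1 = 0.3·π_1 + 0.33·π_2 + 0.38·π_3
π_2 = 0.32·π_1 + 0.34·π_2 + 0.28·π_3
Solving with the normalization constraint gives π = (0.3374, 0.3122, 0.3504).
So the stationary probability of Flat is 0.3504.

0.3504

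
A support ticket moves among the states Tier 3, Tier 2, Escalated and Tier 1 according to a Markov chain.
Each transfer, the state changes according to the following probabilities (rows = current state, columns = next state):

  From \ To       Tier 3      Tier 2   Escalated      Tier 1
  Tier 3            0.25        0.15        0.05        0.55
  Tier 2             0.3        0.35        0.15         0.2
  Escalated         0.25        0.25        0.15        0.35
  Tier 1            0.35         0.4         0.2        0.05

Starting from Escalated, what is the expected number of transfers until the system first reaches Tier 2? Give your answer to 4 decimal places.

Let t(s) be the expected number of transfers to first reach Tier 2 from state s, with t(Tier 2) = 0. Conditioning on the first transfer:
t(Tier 3) = 1 + 0.25·t(Tier 3) + 0.05·t(Escalated) + 0.55·t(Tier 1)
t(Escalated) = 1 + 0.25·t(Tier 3) + 0.15·t(Escalated) + 0.35·t(Tier 1)
t(Tier 1) = 1 + 0.35·t(Tier 3) + 0.2·t(Escalated) + 0.05·t(Tier 1)
Solving: t(Tier 3) = 4.0116, t(Escalated) = 3.7209, t(Tier 1) = 3.3140.
Expected transfers from Escalated to Tier 2: 3.7209.

3.7209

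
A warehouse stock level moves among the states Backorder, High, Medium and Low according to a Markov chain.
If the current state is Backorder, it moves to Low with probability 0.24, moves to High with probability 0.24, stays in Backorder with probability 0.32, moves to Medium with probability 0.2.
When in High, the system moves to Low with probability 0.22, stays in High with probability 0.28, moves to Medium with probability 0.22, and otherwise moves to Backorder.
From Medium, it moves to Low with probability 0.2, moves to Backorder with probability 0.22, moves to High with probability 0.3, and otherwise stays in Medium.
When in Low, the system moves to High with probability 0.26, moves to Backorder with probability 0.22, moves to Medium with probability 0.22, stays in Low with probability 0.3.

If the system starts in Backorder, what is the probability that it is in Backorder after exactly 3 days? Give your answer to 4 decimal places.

Propagate the distribution vector 3 days from Backorder.
After 0 days: (1.0000, 0.0000, 0.0000, 0.0000)
After 1 day: (0.3200, 0.2400, 0.2000, 0.2400)
After 2 days: (0.2664, 0.2664, 0.2256, 0.2416)
After 3 days: (0.2626, 0.2690, 0.2282, 0.2401)
P(in Backorder after 3 days) = 0.2626

0.2626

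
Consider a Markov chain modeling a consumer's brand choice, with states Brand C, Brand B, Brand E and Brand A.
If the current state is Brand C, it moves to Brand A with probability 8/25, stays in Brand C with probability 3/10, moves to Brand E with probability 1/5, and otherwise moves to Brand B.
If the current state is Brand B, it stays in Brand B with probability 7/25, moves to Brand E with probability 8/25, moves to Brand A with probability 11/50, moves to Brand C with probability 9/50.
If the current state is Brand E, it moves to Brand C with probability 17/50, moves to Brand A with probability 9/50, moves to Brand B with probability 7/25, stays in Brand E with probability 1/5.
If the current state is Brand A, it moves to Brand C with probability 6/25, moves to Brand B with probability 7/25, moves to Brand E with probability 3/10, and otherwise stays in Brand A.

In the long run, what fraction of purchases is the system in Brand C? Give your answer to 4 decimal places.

0.2661

Let the stationary distribution be π with π = πP and π_1 + π_2 + π_3 + π_4 = 1.
π_1 = 0.3·π_1 + 0.18·π_2 + 0.34·π_3 + 0.24·π_4
π_2 = 0.18·π_1 + 0.28·π_2 + 0.28·π_3 + 0.28·π_4
π_3 = 0.2·π_1 + 0.32·π_2 + 0.2·π_3 + 0.3·π_4
Solving with the normalization constraint gives π = (0.2661, 0.2534, 0.2531, 0.2274).
So the stationary probability of Brand C is 0.2661.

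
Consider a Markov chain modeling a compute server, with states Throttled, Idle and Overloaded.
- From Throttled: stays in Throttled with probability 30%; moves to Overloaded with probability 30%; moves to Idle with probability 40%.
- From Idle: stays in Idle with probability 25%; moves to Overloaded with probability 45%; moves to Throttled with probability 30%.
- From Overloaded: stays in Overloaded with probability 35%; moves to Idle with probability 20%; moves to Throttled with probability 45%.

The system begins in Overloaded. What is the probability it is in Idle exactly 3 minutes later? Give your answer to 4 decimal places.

Propagate the distribution vector 3 minutes from Overloaded.
After 0 minutes: (0.0000, 0.0000, 1.0000)
After 1 minute: (0.4500, 0.2000, 0.3500)
After 2 minutes: (0.3525, 0.3000, 0.3475)
After 3 minutes: (0.3521, 0.2855, 0.3624)
P(in Idle after 3 minutes) = 0.2855

0.2855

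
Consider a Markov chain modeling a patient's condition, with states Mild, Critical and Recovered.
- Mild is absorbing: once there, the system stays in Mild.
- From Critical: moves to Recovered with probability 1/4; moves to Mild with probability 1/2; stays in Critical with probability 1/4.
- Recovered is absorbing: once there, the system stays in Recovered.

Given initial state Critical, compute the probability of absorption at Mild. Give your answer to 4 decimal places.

Let h(s) be the probability of absorption at Mild starting from transient state s. Then h(Mild) = 1 and h(Recovered) = 0. By first-step analysis:
h(Critical) = 0.5·1 + 0.25·h(Critical) + 0.25·0
Solving: h(Critical) = 0.6667.
Starting from Critical, the probability is 0.6667.

0.6667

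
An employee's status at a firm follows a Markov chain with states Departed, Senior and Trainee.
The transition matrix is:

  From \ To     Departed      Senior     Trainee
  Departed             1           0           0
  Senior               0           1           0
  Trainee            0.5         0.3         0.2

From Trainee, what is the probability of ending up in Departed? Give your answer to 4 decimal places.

Let h(s) be the probability of absorption at Departed starting from transient state s. Then h(Departed) = 1 and h(Senior) = 0. By first-step analysis:
h(Trainee) = 0.5·1 + 0.3·0 + 0.2·h(Trainee)
Solving: h(Trainee) = 0.6250.
Starting from Trainee, the probability is 0.6250.

0.6250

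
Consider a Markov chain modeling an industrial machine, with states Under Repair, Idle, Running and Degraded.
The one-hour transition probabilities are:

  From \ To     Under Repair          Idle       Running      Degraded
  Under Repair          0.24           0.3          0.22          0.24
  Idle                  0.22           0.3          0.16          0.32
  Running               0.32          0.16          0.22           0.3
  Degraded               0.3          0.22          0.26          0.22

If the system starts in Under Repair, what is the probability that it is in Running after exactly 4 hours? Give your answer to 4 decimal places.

0.2158

Propagate the distribution vector 4 hours from Under Repair.
After 0 hours: (1.0000, 0.0000, 0.0000, 0.0000)
After 1 hour: (0.2400, 0.3000, 0.2200, 0.2400)
After 2 hours: (0.2660, 0.2500, 0.2116, 0.2724)
After 3 hours: (0.2683, 0.2486, 0.2159, 0.2672)
After 4 hours: (0.2683, 0.2484, 0.2158, 0.2675)
P(in Running after 4 hours) = 0.2158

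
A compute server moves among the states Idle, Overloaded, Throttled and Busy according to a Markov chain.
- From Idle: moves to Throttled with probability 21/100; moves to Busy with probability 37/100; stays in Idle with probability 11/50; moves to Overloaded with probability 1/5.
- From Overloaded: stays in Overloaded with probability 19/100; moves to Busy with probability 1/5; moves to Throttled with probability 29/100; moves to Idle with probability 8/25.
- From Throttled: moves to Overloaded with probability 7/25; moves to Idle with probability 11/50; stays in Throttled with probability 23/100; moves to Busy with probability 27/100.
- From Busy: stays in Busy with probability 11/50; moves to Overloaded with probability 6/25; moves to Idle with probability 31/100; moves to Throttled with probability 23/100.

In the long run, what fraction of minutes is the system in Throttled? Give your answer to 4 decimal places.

Let the stationary distribution be π with π = πP and π_1 + π_2 + π_3 + π_4 = 1.
π_1 = 0.22·π_1 + 0.32·π_2 + 0.22·π_3 + 0.31·π_4
π_2 = 0.2·π_1 + 0.19·π_2 + 0.28·π_3 + 0.24·π_4
π_3 = 0.21·π_1 + 0.29·π_2 + 0.23·π_3 + 0.23·π_4
Solving with the normalization constraint gives π = (0.2668, 0.2275, 0.2383, 0.2674).
So the stationary probability of Throttled is 0.2383.

0.2383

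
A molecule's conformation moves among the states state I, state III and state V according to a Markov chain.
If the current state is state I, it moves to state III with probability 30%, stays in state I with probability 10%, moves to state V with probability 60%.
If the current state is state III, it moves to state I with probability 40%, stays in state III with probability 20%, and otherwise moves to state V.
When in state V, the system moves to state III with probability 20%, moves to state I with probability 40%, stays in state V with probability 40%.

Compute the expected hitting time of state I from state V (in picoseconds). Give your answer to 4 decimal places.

2.5000

Let t(s) be the expected number of picoseconds to first reach state I from state s, with t(state I) = 0. Conditioning on the first picosecond:
t(state III) = 1 + 0.2·t(state III) + 0.4·t(state V)
t(state V) = 1 + 0.2·t(state III) + 0.4·t(state V)
Solving: t(state III) = 2.5000, t(state V) = 2.5000.
Expected picoseconds from state V to state I: 2.5000.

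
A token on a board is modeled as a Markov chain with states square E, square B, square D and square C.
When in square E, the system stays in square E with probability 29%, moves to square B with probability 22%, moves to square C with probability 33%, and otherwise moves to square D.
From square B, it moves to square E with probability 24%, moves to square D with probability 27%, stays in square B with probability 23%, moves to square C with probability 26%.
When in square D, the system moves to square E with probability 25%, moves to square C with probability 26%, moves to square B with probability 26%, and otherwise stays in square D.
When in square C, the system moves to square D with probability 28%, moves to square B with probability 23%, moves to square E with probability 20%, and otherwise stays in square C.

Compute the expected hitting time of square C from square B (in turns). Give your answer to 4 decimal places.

Let t(s) be the expected number of turns to first reach square C from state s, with t(square C) = 0. Conditioning on the first turn:
t(square E) = 1 + 0.29·t(square E) + 0.22·t(square B) + 0.16·t(square D)
t(square B) = 1 + 0.24·t(square E) + 0.23·t(square B) + 0.27·t(square D)
t(square D) = 1 + 0.25·t(square E) + 0.26·t(square B) + 0.23·t(square D)
Solving: t(square E) = 3.3341, t(square B) = 3.5990, t(square D) = 3.5964.
Expected turns from square B to square C: 3.5990.

3.5990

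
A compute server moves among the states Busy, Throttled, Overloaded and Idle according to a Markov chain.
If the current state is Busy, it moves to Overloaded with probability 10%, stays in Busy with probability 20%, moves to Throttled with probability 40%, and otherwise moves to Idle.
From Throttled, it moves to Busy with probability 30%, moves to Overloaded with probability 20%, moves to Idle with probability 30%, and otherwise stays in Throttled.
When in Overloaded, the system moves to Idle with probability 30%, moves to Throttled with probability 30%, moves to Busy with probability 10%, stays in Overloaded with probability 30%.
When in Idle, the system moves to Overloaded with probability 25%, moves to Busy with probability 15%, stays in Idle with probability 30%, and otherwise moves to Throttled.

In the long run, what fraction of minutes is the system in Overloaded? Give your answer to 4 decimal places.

0.2175

Let the stationary distribution be π with π = πP and π_1 + π_2 + π_3 + π_4 = 1.
π_1 = 0.2·π_1 + 0.3·π_2 + 0.1·π_3 + 0.15·π_4
π_2 = 0.4·π_1 + 0.2·π_2 + 0.3·π_3 + 0.3·π_4
π_3 = 0.1·π_1 + 0.2·π_2 + 0.3·π_3 + 0.25·π_4
Solving with the normalization constraint gives π = (0.1923, 0.2902, 0.2175, 0.3000).
So the stationary probability of Overloaded is 0.2175.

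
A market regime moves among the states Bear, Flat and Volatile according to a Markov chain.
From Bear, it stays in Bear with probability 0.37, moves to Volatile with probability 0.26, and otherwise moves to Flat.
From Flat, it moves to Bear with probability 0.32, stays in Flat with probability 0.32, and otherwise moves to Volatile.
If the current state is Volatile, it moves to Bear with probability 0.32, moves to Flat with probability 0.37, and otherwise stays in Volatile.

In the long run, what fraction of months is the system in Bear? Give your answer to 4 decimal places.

Let the stationary distribution be π with π = πP and π_1 + π_2 + π_3 = 1.
π_1 = 0.37·π_1 + 0.32·π_2 + 0.32·π_3
π_2 = 0.37·π_1 + 0.32·π_2 + 0.37·π_3
Solving with the normalization constraint gives π = (0.3368, 0.3524, 0.3108).
So the stationary probability of Bear is 0.3368.

0.3368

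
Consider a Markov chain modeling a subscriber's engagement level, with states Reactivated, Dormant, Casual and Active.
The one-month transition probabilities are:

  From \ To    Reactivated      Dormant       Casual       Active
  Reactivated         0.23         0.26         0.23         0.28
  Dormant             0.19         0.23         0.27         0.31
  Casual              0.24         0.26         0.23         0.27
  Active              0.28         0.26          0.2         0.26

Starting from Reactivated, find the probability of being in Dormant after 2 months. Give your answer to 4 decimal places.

0.2522

Propagate the distribution vector 2 months from Reactivated.
After 0 months: (1.0000, 0.0000, 0.0000, 0.0000)
After 1 month: (0.2300, 0.2600, 0.2300, 0.2800)
After 2 months: (0.2359, 0.2522, 0.2320, 0.2799)
P(in Dormant after 2 months) = 0.2522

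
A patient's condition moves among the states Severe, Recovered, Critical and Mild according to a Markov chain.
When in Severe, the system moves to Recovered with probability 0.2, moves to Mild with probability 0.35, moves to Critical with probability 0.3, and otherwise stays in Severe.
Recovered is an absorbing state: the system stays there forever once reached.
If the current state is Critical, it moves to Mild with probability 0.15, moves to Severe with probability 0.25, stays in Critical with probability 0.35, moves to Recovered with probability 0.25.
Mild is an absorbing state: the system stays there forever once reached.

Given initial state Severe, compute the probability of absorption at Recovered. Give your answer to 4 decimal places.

0.4293

Let h(s) be the probability of absorption at Recovered starting from transient state s. Then h(Recovered) = 1 and h(Mild) = 0. By first-step analysis:
h(Severe) = 0.15·h(Severe) + 0.2·1 + 0.3·h(Critical) + 0.35·0
h(Critical) = 0.25·h(Severe) + 0.25·1 + 0.35·h(Critical) + 0.15·0
Solving: h(Severe) = 0.4293, h(Critical) = 0.5497.
Starting from Severe, the probability is 0.4293.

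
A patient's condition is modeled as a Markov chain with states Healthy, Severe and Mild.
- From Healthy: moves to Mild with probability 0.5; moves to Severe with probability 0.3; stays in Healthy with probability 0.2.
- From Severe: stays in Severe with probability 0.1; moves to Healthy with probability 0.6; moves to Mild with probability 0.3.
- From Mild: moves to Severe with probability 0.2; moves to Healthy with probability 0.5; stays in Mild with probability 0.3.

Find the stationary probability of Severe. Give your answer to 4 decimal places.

0.2183

Let the stationary distribution be π with π = πP and π_1 + π_2 + π_3 = 1.
π_1 = 0.2·π_1 + 0.6·π_2 + 0.5·π_3
π_2 = 0.3·π_1 + 0.1·π_2 + 0.2·π_3
Solving with the normalization constraint gives π = (0.4014, 0.2183, 0.3803).
So the stationary probability of Severe is 0.2183.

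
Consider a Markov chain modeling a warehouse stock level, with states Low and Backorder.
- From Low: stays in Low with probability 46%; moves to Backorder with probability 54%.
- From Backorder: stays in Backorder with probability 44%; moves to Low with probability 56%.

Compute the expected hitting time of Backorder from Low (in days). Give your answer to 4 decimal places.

Let t(s) be the expected number of days to first reach Backorder from state s, with t(Backorder) = 0. Conditioning on the first day:
t(Low) = 1 + 0.46·t(Low)
Solving: t(Low) = 1.8519.
Expected days from Low to Backorder: 1.8519.

1.8519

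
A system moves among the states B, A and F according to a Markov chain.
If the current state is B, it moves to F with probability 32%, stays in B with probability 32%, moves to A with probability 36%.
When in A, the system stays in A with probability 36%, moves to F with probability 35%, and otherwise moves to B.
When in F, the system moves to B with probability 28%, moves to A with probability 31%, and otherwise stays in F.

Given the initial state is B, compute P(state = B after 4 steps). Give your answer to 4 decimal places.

Propagate the distribution vector 4 steps from B.
After 0 steps: (1.0000, 0.0000, 0.0000)
After 1 step: (0.3200, 0.3600, 0.3200)
After 2 steps: (0.2964, 0.3440, 0.3596)
After 3 steps: (0.2953, 0.3420, 0.3627)
After 4 steps: (0.2952, 0.3419, 0.3629)
P(in B after 4 steps) = 0.2952

0.2952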